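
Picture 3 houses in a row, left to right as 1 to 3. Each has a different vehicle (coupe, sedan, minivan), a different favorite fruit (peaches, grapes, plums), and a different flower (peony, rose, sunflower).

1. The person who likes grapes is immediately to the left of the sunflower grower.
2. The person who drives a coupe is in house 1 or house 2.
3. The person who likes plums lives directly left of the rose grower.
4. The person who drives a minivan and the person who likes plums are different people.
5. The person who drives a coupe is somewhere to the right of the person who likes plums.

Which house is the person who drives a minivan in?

From clue 5, the person who drives a coupe must be in house 2.
Clue 5 places the person who likes plums in house 1.
House 3 favorite fruit: only peaches fits.
So house 1 gets peony for flower.
The sunflower grower is in house 3 (clue 1).
By clue 3, the rose grower is in house 2.
By clue 4, the person who drives a minivan is in house 3.
House 1's vehicle must be sedan (nothing else left).
The only favorite fruit still possible for house 2 is grapes.
So: house 1 = sedan/plums/peony, house 2 = coupe/grapes/rose, house 3 = minivan/peaches/sunflower.

3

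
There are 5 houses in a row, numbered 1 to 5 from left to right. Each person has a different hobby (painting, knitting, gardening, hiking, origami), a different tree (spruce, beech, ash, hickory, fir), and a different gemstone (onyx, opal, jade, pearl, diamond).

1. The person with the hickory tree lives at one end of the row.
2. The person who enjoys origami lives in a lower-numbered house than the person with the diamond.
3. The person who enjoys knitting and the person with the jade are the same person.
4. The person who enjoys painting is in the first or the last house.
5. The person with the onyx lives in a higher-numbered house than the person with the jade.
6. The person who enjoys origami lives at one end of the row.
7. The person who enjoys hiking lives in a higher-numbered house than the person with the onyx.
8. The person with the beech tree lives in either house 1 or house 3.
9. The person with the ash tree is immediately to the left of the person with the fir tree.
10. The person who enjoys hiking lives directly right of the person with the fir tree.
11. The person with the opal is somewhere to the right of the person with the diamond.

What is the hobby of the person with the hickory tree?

painting

Clue 6 places the person who enjoys origami in house 1.
House 4's hobby must be hiking (nothing else left).
House 5 hobby: only painting fits.
So house 1 gets pearl for gemstone.
The only gemstone still possible for house 5 is opal.
The person with the onyx is in house 3 (clue 7).
From clue 10, the person with the fir tree must be in house 3.
House 4 tree: only spruce fits.
So house 5 gets hickory for tree.
The only gemstone still possible for house 2 is jade.
The only gemstone still possible for house 4 is diamond.
Clue 3 places the person who enjoys knitting in house 2.
That leaves gardening as the hobby for house 3.
The only tree still possible for house 1 is beech.
That leaves ash as the tree for house 2.
So: house 1 = origami/beech/pearl, house 2 = knitting/ash/jade, house 3 = gardening/fir/onyx, house 4 = hiking/spruce/diamond, house 5 = painting/hickory/opal.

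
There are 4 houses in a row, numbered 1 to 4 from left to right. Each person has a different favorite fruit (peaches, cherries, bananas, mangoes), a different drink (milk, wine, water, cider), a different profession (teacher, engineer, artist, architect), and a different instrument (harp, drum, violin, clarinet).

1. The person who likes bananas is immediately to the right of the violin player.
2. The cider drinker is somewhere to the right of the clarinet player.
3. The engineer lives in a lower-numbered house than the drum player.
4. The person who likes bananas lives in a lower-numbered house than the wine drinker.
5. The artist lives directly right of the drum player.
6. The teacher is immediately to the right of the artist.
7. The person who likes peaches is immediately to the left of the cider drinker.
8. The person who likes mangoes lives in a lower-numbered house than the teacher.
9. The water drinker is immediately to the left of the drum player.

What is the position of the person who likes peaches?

3

Clue 6: the teacher is in house 4.
The artist is in house 3 (clue 6).
House 4 favorite fruit: only cherries fits.
House 4 instrument: only harp fits.
From clue 5, the drum player must be in house 2.
From clue 9, the water drinker must be in house 1.
So house 1 gets violin for instrument.
That leaves clarinet as the instrument for house 3.
By clue 1, the person who likes bananas is in house 2.
Clue 2: the cider drinker is in house 4.
By clue 3, the engineer is in house 1.
The person who likes peaches is in house 3 (clue 7).
So house 1 gets mangoes for favorite fruit.
House 2 drink: only milk fits.
The only drink still possible for house 3 is wine.
That leaves architect as the profession for house 2.
So: house 1 = mangoes/water/engineer/violin, house 2 = bananas/milk/architect/drum, house 3 = peaches/wine/artist/clarinet, house 4 = cherries/cider/teacher/harp.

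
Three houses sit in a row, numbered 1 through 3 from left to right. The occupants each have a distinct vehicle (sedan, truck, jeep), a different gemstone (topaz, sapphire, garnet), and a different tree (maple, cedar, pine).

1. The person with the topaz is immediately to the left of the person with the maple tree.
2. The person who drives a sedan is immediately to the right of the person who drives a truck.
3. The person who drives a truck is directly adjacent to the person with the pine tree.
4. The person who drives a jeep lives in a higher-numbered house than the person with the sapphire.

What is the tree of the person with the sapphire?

So house 1 gets truck for vehicle.
House 3's gemstone must be garnet (nothing else left).
Clue 2 places the person who drives a sedan in house 2.
The person with the pine tree is in house 2 (clue 3).
That leaves jeep as the vehicle for house 3.
House 1 tree: only cedar fits.
House 3 tree: only maple fits.
Clue 1: the person with the topaz is in house 2.
So house 1 gets sapphire for gemstone.
So: house 1 = truck/sapphire/cedar, house 2 = sedan/topaz/pine, house 3 = jeep/garnet/maple.

cedar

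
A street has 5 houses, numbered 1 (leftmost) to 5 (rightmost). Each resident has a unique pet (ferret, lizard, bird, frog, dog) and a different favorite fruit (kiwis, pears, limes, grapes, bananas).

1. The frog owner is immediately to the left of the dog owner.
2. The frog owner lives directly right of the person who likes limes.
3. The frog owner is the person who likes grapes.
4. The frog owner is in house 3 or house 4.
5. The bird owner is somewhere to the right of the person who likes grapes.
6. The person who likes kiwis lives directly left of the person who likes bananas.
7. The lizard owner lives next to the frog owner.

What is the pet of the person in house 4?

dog

The only pet still possible for house 1 is ferret.
That leaves lizard as the pet for house 2.
So house 3 gets frog for pet.
From clue 1, the dog owner must be in house 4.
The person who likes limes is in house 2 (clue 2).
Clue 3 places the person who likes grapes in house 3.
House 5 pet: only bird fits.
From clue 6, the person who likes kiwis must be in house 4.
Clue 6 places the person who likes bananas in house 5.
House 1's favorite fruit must be pears (nothing else left).
So: house 1 = ferret/pears, house 2 = lizard/limes, house 3 = frog/grapes, house 4 = dog/kiwis, house 5 = bird/bananas.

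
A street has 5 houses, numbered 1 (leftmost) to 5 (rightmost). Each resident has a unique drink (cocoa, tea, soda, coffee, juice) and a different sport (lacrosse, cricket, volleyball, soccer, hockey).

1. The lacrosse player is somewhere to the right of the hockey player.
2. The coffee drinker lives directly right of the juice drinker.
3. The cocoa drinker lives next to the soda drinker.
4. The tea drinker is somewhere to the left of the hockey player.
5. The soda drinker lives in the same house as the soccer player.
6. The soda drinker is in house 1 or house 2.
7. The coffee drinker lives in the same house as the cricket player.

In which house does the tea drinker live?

That leaves coffee as the drink for house 5.
The juice drinker is in house 4 (clue 2).
The cricket player is in house 5 (clue 7).
That leaves cocoa as the drink for house 3.
The soda drinker is in house 2 (clue 3).
From clue 5, the soccer player must be in house 2.
That leaves tea as the drink for house 1.
So house 1 gets volleyball for sport.
So house 3 gets hockey for sport.
So house 4 gets lacrosse for sport.
So: house 1 = tea/volleyball, house 2 = soda/soccer, house 3 = cocoa/hockey, house 4 = juice/lacrosse, house 5 = coffee/cricket.

1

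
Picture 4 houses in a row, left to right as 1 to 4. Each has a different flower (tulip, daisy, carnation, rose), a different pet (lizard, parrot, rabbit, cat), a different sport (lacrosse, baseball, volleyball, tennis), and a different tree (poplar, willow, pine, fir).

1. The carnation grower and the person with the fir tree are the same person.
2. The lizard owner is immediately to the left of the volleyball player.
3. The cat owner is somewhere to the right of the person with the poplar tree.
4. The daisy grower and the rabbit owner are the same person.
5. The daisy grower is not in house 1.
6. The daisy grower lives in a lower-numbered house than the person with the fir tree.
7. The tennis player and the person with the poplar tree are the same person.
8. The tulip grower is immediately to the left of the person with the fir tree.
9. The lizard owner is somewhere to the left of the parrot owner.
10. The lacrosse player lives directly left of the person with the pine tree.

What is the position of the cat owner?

4

House 1's flower must be rose (nothing else left).
House 4 flower: only carnation fits.
House 1's pet must be lizard (nothing else left).
From clue 1, the person with the fir tree must be in house 4.
From clue 2, the volleyball player must be in house 2.
Clue 8 places the tulip grower in house 3.
The only flower still possible for house 2 is daisy.
The only sport still possible for house 4 is baseball.
Clue 4 places the rabbit owner in house 2.
By clue 10, the lacrosse player is in house 1.
By clue 10, the person with the pine tree is in house 2.
That leaves tennis as the sport for house 3.
Clue 7: the person with the poplar tree is in house 3.
House 1 tree: only willow fits.
By clue 3, the cat owner is in house 4.
House 3's pet must be parrot (nothing else left).
So: house 1 = rose/lizard/lacrosse/willow, house 2 = daisy/rabbit/volleyball/pine, house 3 = tulip/parrot/tennis/poplar, house 4 = carnation/cat/baseball/fir.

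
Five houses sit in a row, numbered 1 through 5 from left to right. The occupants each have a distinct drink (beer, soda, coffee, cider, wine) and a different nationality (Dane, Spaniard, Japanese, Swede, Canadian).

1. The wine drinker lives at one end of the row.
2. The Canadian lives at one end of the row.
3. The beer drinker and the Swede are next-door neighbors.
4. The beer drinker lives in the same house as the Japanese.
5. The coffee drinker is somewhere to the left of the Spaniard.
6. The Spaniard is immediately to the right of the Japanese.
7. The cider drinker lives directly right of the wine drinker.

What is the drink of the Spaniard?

soda

The cider drinker is in house 2 (clue 7).
From clue 7, the wine drinker must be in house 1.
That leaves soda as the drink for house 5.
The beer drinker is narrowed to house 3 or 4; consider each.
Placing it in house 3 leads to a contradiction, so it's in house 4.
By clue 4, the Japanese is in house 4.
By clue 6, the Spaniard is in house 5.
So house 3 gets coffee for drink.
So house 1 gets Canadian for nationality.
So house 2 gets Dane for nationality.
That leaves Swede as the nationality for house 3.
So: house 1 = wine/Canadian, house 2 = cider/Dane, house 3 = coffee/Swede, house 4 = beer/Japanese, house 5 = soda/Spaniard.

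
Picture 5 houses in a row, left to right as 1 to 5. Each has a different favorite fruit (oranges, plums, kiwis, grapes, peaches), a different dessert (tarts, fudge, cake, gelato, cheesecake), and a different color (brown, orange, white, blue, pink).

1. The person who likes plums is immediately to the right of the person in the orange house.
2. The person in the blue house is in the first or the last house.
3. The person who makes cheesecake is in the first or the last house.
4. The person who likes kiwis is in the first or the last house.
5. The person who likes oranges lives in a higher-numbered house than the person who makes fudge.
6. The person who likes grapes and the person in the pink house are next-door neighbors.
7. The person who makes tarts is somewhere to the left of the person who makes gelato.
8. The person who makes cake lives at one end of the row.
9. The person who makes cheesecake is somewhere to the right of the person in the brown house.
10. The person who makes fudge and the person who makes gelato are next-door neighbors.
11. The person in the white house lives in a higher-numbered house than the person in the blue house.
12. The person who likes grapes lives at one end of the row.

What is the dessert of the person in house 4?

gelato

Clue 9: the person who makes cheesecake is in house 5.
By clue 11, the person in the blue house is in house 1.
House 1's dessert must be cake (nothing else left).
That leaves white as the color for house 5.
House 2's favorite fruit must be peaches (nothing else left).
The person who likes grapes is narrowed to house 1 or 5; consider each.
Placing it in house 1 leads to a contradiction, so it's in house 5.
From clue 6, the person in the pink house must be in house 4.
House 1 favorite fruit: only kiwis fits.
House 4 dessert: only gelato fits.
From clue 10, the person who makes fudge must be in house 3.
House 2's dessert must be tarts (nothing else left).
Clue 5: the person who likes oranges is in house 4.
House 3's favorite fruit must be plums (nothing else left).
Clue 1: the person in the orange house is in house 2.
House 3's color must be brown (nothing else left).
So: house 1 = kiwis/cake/blue, house 2 = peaches/tarts/orange, house 3 = plums/fudge/brown, house 4 = oranges/gelato/pink, house 5 = grapes/cheesecake/white.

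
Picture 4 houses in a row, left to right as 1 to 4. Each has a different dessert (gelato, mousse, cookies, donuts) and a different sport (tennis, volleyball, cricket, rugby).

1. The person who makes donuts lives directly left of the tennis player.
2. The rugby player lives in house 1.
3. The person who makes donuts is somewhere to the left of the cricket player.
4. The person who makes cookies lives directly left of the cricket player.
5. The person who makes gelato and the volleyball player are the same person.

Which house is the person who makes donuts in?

1

From clue 2, the rugby player must be in house 1.
The person who makes cookies is narrowed to house 1 or 2 or 3; consider each.
Placing it in house 1 and house 3 leads to a contradiction, so it's in house 2.
Clue 4: the cricket player is in house 3.
From clue 3, the person who makes donuts must be in house 1.
Clue 5: the person who makes gelato is in house 4.
Clue 5 places the volleyball player in house 4.
House 3 dessert: only mousse fits.
So house 2 gets tennis for sport.
So: house 1 = donuts/rugby, house 2 = cookies/tennis, house 3 = mousse/cricket, house 4 = gelato/volleyball.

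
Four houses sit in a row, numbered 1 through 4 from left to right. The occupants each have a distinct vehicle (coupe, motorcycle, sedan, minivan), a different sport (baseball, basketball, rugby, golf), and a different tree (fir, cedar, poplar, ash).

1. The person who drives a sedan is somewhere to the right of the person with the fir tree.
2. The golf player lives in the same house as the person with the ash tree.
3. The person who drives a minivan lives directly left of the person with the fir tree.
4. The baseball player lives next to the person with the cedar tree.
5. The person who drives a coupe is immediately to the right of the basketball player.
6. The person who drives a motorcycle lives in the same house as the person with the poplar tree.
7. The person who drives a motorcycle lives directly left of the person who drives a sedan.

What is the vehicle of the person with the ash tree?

sedan

So house 1 gets minivan for vehicle.
By clue 3, the person with the fir tree is in house 2.
That leaves poplar as the tree for house 3.
From clue 6, the person who drives a motorcycle must be in house 3.
The person who drives a sedan is in house 4 (clue 7).
That leaves coupe as the vehicle for house 2.
Clue 5 places the basketball player in house 1.
The only sport still possible for house 4 is golf.
Clue 2 places the person with the ash tree in house 4.
The only tree still possible for house 1 is cedar.
Clue 4: the baseball player is in house 2.
So house 3 gets rugby for sport.
So: house 1 = minivan/basketball/cedar, house 2 = coupe/baseball/fir, house 3 = motorcycle/rugby/poplar, house 4 = sedan/golf/ash.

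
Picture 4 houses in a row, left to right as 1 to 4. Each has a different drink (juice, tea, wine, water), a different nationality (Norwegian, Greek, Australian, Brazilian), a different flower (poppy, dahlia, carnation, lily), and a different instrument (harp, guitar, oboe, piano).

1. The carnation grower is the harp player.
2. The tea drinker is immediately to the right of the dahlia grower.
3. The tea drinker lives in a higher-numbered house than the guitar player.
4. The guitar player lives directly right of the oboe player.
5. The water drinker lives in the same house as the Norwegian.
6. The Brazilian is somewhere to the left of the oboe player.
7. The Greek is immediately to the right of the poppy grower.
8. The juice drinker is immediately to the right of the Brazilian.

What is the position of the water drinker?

3

From clue 6, the Brazilian must be in house 1.
From clue 6, the oboe player must be in house 2.
The juice drinker is in house 2 (clue 8).
Clue 3 places the tea drinker in house 4.
The only drink still possible for house 1 is wine.
House 3's drink must be water (nothing else left).
That leaves guitar as the instrument for house 3.
The dahlia grower is in house 3 (clue 2).
Clue 5: the Norwegian is in house 3.
By clue 7, the Greek is in house 2.
The poppy grower is in house 1 (clue 7).
House 4's nationality must be Australian (nothing else left).
The only flower still possible for house 2 is lily.
The only flower still possible for house 4 is carnation.
Clue 1 places the harp player in house 4.
The only instrument still possible for house 1 is piano.
So: house 1 = wine/Brazilian/poppy/piano, house 2 = juice/Greek/lily/oboe, house 3 = water/Norwegian/dahlia/guitar, house 4 = tea/Australian/carnation/harp.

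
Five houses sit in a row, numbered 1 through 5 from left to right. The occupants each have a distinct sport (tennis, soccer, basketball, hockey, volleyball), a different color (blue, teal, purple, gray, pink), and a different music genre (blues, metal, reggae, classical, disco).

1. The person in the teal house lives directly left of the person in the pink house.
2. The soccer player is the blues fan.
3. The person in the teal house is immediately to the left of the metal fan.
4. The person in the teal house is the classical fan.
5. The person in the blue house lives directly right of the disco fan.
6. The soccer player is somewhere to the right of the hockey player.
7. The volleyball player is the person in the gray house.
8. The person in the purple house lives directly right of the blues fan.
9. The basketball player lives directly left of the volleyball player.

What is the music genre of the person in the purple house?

So house 1 gets teal for color.
Clue 1: the person in the pink house is in house 2.
Clue 3 places the metal fan in house 2.
The classical fan is in house 1 (clue 4).
House 5's music genre must be reggae (nothing else left).
The only color still possible for house 3 is gray.
Clue 7: the volleyball player is in house 3.
By clue 9, the basketball player is in house 2.
The only sport still possible for house 5 is tennis.
From clue 2, the blues fan must be in house 4.
Clue 8 places the person in the purple house in house 5.
The only sport still possible for house 1 is hockey.
House 4 sport: only soccer fits.
That leaves blue as the color for house 4.
The only music genre still possible for house 3 is disco.
So: house 1 = hockey/teal/classical, house 2 = basketball/pink/metal, house 3 = volleyball/gray/disco, house 4 = soccer/blue/blues, house 5 = tennis/purple/reggae.

reggae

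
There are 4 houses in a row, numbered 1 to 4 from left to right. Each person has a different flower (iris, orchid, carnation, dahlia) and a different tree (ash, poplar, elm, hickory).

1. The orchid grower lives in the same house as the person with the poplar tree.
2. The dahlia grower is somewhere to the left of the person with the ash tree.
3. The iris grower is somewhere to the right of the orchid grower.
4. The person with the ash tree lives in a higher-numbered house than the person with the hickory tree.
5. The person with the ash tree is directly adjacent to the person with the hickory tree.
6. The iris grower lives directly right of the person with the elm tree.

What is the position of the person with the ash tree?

4

House 4's tree must be ash (nothing else left).
The person with the hickory tree is in house 3 (clue 5).
House 4's flower must be carnation (nothing else left).
The iris grower is narrowed to house 2 or 3; consider each.
Placing it in house 2 leads to a contradiction, so it's in house 3.
From clue 6, the person with the elm tree must be in house 2.
House 1's tree must be poplar (nothing else left).
Clue 1: the orchid grower is in house 1.
So house 2 gets dahlia for flower.
So: house 1 = orchid/poplar, house 2 = dahlia/elm, house 3 = iris/hickory, house 4 = carnation/ash.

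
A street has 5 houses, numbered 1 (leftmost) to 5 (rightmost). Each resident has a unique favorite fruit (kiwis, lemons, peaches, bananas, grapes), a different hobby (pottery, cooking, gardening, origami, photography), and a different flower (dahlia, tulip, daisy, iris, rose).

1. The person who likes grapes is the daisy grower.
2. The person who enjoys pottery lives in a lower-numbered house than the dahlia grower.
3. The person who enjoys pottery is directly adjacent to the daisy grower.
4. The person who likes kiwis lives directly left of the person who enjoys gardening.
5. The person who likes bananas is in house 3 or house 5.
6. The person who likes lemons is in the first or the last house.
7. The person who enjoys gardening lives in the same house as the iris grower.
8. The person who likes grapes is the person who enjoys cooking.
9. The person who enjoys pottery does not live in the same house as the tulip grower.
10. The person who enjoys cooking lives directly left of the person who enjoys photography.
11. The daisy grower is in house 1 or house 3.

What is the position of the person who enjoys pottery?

2

The person who likes bananas is narrowed to house 3 or 5; consider each.
Placing it in house 3 leads to a contradiction, so it's in house 5.
The only favorite fruit still possible for house 1 is lemons.
That leaves grapes as the favorite fruit for house 3.
The daisy grower is in house 3 (clue 1).
Clue 8: the person who enjoys cooking is in house 3.
The person who enjoys photography is in house 4 (clue 10).
House 1 hobby: only origami fits.
That leaves pottery as the hobby for house 2.
So house 5 gets gardening for hobby.
The only flower still possible for house 5 is iris.
Clue 4: the person who likes kiwis is in house 4.
So house 2 gets peaches for favorite fruit.
So house 1 gets tulip for flower.
That leaves rose as the flower for house 2.
House 4 flower: only dahlia fits.
So: house 1 = lemons/origami/tulip, house 2 = peaches/pottery/rose, house 3 = grapes/cooking/daisy, house 4 = kiwis/photography/dahlia, house 5 = bananas/gardening/iris.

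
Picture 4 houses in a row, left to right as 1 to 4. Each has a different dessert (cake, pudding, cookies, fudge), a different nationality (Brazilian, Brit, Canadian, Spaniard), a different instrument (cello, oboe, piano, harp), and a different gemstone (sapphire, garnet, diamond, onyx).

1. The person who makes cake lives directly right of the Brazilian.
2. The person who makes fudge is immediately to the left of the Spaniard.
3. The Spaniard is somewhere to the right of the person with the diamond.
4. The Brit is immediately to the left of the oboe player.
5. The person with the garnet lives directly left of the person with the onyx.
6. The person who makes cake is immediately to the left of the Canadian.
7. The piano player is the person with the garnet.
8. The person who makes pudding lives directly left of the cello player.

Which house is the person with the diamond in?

So house 4 gets cookies for dessert.
The person who makes cake is narrowed to house 2 or 3; consider each.
Placing it in house 3 leads to a contradiction, so it's in house 2.
Clue 1 places the Brazilian in house 1.
Clue 6 places the Canadian in house 3.
That leaves Spaniard as the nationality for house 4.
From clue 2, the person who makes fudge must be in house 3.
Clue 4: the oboe player is in house 3.
That leaves pudding as the dessert for house 1.
House 2's nationality must be Brit (nothing else left).
From clue 8, the cello player must be in house 2.
So house 1 gets piano for instrument.
House 4 instrument: only harp fits.
Clue 7: the person with the garnet is in house 1.
The only gemstone still possible for house 4 is sapphire.
Clue 5 places the person with the onyx in house 2.
House 3 gemstone: only diamond fits.
So: house 1 = pudding/Brazilian/piano/garnet, house 2 = cake/Brit/cello/onyx, house 3 = fudge/Canadian/oboe/diamond, house 4 = cookies/Spaniard/harp/sapphire.

3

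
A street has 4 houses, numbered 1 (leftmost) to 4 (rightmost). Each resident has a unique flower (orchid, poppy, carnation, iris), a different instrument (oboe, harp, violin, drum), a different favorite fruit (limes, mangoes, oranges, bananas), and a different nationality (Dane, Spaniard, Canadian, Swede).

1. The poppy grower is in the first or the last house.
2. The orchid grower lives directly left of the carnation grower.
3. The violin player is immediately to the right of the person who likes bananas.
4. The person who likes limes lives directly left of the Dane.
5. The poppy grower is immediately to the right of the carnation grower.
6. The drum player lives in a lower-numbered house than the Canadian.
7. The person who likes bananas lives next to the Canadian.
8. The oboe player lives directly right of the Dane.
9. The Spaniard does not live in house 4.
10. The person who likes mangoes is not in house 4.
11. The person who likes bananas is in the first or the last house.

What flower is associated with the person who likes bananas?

From clue 5, the poppy grower must be in house 4.
From clue 5, the carnation grower must be in house 3.
Clue 11 places the person who likes bananas in house 1.
The only favorite fruit still possible for house 4 is oranges.
By clue 2, the orchid grower is in house 2.
By clue 3, the violin player is in house 2.
The person who likes limes is in house 2 (clue 4).
From clue 4, the Dane must be in house 3.
The Canadian is in house 2 (clue 7).
Clue 8 places the oboe player in house 4.
House 1's flower must be iris (nothing else left).
House 3 favorite fruit: only mangoes fits.
House 4's nationality must be Swede (nothing else left).
By clue 6, the drum player is in house 1.
So house 3 gets harp for instrument.
House 1's nationality must be Spaniard (nothing else left).
So: house 1 = iris/drum/bananas/Spaniard, house 2 = orchid/violin/limes/Canadian, house 3 = carnation/harp/mangoes/Dane, house 4 = poppy/oboe/oranges/Swede.

iris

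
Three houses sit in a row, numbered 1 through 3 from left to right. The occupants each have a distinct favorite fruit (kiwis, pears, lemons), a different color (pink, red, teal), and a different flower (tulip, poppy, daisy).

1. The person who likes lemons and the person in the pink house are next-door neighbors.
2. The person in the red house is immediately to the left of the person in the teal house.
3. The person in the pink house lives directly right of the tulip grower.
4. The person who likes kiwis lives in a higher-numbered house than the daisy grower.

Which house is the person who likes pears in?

1

House 1's color must be red (nothing else left).
That leaves poppy as the flower for house 3.
Clue 2 places the person in the teal house in house 2.
The only color still possible for house 3 is pink.
From clue 1, the person who likes lemons must be in house 2.
By clue 3, the tulip grower is in house 2.
That leaves pears as the favorite fruit for house 1.
The only favorite fruit still possible for house 3 is kiwis.
House 1 flower: only daisy fits.
So: house 1 = pears/red/daisy, house 2 = lemons/teal/tulip, house 3 = kiwis/pink/poppy.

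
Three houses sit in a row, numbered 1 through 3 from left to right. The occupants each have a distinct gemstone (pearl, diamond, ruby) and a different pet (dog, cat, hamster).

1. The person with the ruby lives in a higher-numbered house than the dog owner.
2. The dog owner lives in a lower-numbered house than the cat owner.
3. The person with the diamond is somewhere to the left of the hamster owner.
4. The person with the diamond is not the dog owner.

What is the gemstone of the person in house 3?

That leaves dog as the pet for house 1.
The person with the diamond is in house 2 (clue 4).
House 1 gemstone: only pearl fits.
That leaves ruby as the gemstone for house 3.
By clue 3, the hamster owner is in house 3.
House 2's pet must be cat (nothing else left).
So: house 1 = pearl/dog, house 2 = diamond/cat, house 3 = ruby/hamster.

ruby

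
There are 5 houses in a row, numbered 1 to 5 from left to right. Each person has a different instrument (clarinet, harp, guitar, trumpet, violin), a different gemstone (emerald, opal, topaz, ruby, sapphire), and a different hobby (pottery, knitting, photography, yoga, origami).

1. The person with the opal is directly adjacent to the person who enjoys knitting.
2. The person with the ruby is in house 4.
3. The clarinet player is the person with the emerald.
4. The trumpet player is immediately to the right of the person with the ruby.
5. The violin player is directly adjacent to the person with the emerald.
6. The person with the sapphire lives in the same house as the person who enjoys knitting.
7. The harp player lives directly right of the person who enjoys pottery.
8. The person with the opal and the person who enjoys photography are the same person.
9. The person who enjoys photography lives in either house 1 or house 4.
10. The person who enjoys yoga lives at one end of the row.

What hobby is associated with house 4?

Clue 2: the person with the ruby is in house 4.
Clue 4 places the trumpet player in house 5.
Clue 8: the person with the opal is in house 1.
From clue 8, the person who enjoys photography must be in house 1.
House 5 gemstone: only topaz fits.
The only hobby still possible for house 4 is origami.
That leaves yoga as the hobby for house 5.
From clue 1, the person who enjoys knitting must be in house 2.
The person with the sapphire is in house 2 (clue 6).
House 3 gemstone: only emerald fits.
So house 3 gets pottery for hobby.
By clue 3, the clarinet player is in house 3.
By clue 7, the harp player is in house 4.
House 1's instrument must be guitar (nothing else left).
So house 2 gets violin for instrument.
So: house 1 = guitar/opal/photography, house 2 = violin/sapphire/knitting, house 3 = clarinet/emerald/pottery, house 4 = harp/ruby/origami, house 5 = trumpet/topaz/yoga.

origami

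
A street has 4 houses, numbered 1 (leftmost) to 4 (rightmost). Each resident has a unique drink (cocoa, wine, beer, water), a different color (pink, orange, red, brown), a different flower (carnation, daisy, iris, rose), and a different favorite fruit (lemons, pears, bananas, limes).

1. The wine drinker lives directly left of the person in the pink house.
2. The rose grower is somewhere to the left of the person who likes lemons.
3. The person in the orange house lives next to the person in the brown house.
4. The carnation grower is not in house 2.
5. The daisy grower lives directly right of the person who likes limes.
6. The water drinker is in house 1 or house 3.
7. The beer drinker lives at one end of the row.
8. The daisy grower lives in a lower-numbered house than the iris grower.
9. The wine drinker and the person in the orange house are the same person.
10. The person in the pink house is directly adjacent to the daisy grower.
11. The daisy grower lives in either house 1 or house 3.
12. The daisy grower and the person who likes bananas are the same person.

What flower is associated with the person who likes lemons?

From clue 11, the daisy grower must be in house 3.
By clue 12, the person who likes bananas is in house 3.
House 2 flower: only rose fits.
That leaves iris as the flower for house 4.
The person who likes lemons is in house 4 (clue 2).
The person who likes limes is in house 2 (clue 5).
So house 1 gets carnation for flower.
That leaves pears as the favorite fruit for house 1.
House 2's drink must be cocoa (nothing else left).
The only drink still possible for house 4 is beer.
The water drinker is narrowed to house 1 or 3; consider each.
Placing it in house 3 leads to a contradiction, so it's in house 1.
The only drink still possible for house 3 is wine.
The person in the pink house is in house 4 (clue 1).
The person in the orange house is in house 3 (clue 9).
That leaves red as the color for house 1.
House 2 color: only brown fits.
So: house 1 = water/red/carnation/pears, house 2 = cocoa/brown/rose/limes, house 3 = wine/orange/daisy/bananas, house 4 = beer/pink/iris/lemons.

iris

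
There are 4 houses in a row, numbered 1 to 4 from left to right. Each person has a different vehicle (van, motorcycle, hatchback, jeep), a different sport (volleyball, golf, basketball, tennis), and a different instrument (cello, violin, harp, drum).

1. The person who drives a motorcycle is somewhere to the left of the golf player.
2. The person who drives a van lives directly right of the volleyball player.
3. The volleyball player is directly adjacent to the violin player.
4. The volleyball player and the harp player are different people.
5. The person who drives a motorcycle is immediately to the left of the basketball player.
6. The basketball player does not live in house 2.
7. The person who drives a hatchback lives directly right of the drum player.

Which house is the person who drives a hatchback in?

4

That leaves jeep as the vehicle for house 1.
The person who drives a motorcycle is narrowed to house 2 or 3; consider each.
Placing it in house 3 leads to a contradiction, so it's in house 2.
Clue 5 places the basketball player in house 3.
By clue 2, the person who drives a van is in house 3.
Clue 2: the volleyball player is in house 2.
House 4's vehicle must be hatchback (nothing else left).
House 1's sport must be tennis (nothing else left).
That leaves golf as the sport for house 4.
From clue 7, the drum player must be in house 3.
So house 2 gets cello for instrument.
House 4 instrument: only harp fits.
The only instrument still possible for house 1 is violin.
So: house 1 = jeep/tennis/violin, house 2 = motorcycle/volleyball/cello, house 3 = van/basketball/drum, house 4 = hatchback/golf/harp.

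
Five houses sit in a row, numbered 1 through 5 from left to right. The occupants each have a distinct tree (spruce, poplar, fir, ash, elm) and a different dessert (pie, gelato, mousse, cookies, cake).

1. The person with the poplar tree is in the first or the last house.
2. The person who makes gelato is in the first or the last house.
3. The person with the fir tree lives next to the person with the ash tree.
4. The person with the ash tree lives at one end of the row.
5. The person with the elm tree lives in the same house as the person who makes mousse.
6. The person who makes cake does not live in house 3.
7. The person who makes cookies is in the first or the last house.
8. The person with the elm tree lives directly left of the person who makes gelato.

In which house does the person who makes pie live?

3

Clue 8: the person with the elm tree is in house 4.
Clue 8: the person who makes gelato is in house 5.
House 1 dessert: only cookies fits.
By clue 3, the person with the fir tree is in house 2.
The person with the ash tree is in house 1 (clue 3).
Clue 5: the person who makes mousse is in house 4.
So house 3 gets spruce for tree.
So house 5 gets poplar for tree.
House 2's dessert must be cake (nothing else left).
House 3 dessert: only pie fits.
So: house 1 = ash/cookies, house 2 = fir/cake, house 3 = spruce/pie, house 4 = elm/mousse, house 5 = poplar/gelato.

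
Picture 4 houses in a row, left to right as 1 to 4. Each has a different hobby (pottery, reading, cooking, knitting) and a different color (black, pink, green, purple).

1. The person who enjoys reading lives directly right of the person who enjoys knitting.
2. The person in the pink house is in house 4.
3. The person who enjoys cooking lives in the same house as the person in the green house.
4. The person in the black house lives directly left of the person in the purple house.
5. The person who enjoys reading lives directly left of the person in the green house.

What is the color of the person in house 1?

From clue 2, the person in the pink house must be in house 4.
That leaves black as the color for house 1.
The only color still possible for house 2 is purple.
House 3 color: only green fits.
Clue 3: the person who enjoys cooking is in house 3.
Clue 5 places the person who enjoys reading in house 2.
House 1's hobby must be knitting (nothing else left).
House 4 hobby: only pottery fits.
So: house 1 = knitting/black, house 2 = reading/purple, house 3 = cooking/green, house 4 = pottery/pink.

black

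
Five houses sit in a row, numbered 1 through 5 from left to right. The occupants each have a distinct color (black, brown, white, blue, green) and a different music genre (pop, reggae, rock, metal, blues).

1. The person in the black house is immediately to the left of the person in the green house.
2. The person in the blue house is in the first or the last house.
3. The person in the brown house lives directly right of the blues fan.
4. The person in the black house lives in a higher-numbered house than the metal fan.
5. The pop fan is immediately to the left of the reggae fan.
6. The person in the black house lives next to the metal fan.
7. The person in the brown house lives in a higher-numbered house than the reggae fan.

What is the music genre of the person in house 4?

blues

So house 5 gets rock for music genre.
The person in the blue house is narrowed to house 1 or 5; consider each.
Placing it in house 5 leads to a contradiction, so it's in house 1.
The person in the black house is narrowed to house 2 or 3 or 4; consider each.
Placing it in house 3 and house 4 leads to a contradiction, so it's in house 2.
From clue 1, the person in the green house must be in house 3.
Clue 4: the metal fan is in house 1.
The only music genre still possible for house 2 is pop.
Clue 5 places the reggae fan in house 3.
That leaves blues as the music genre for house 4.
By clue 3, the person in the brown house is in house 5.
House 4's color must be white (nothing else left).
So: house 1 = blue/metal, house 2 = black/pop, house 3 = green/reggae, house 4 = white/blues, house 5 = brown/rock.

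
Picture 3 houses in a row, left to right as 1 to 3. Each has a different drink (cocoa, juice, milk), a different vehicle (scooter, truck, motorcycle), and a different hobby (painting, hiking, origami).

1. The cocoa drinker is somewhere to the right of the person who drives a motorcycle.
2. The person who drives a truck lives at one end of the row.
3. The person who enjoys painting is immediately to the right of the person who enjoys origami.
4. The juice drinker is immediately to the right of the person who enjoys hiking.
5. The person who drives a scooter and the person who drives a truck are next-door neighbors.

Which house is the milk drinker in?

1

The person who drives a scooter is in house 2 (clue 5).
That leaves milk as the drink for house 1.
So house 1 gets motorcycle for vehicle.
House 3 vehicle: only truck fits.
That leaves painting as the hobby for house 3.
Clue 3: the person who enjoys origami is in house 2.
So house 1 gets hiking for hobby.
The juice drinker is in house 2 (clue 4).
The only drink still possible for house 3 is cocoa.
So: house 1 = milk/motorcycle/hiking, house 2 = juice/scooter/origami, house 3 = cocoa/truck/painting.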